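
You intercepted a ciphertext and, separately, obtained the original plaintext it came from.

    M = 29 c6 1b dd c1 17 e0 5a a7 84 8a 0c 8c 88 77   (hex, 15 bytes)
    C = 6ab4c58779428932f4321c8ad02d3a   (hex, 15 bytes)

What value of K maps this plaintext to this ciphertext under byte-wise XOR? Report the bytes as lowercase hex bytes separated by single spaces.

43 72 de 5a b8 55 69 68 53 b6 96 86 5c a5 4d

Since C = M ⊕ K, XORing both sides with M gives K = M ⊕ C.
29 XOR 6a = 43
c6 XOR b4 = 72
1b XOR c5 = de
dd XOR 87 = 5a
c1 XOR 79 = b8
17 XOR 42 = 55
e0 XOR 89 = 69
5a XOR 32 = 68
a7 XOR f4 = 53
84 XOR 32 = b6
8a XOR 1c = 96
0c XOR 8a = 86
8c XOR d0 = 5c
88 XOR 2d = a5
77 XOR 3a = 4d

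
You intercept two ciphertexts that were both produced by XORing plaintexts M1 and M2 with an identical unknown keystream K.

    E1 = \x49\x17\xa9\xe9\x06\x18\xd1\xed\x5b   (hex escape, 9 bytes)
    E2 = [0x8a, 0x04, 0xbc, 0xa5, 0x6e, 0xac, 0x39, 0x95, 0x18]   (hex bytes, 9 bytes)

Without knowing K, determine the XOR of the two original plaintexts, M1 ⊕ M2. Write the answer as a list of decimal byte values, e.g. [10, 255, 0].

[195, 19, 21, 76, 104, 180, 232, 120, 67]

E1 ⊕ E2 = (M1 ⊕ K) ⊕ (M2 ⊕ K) = M1 ⊕ M2 — the shared key cancels under XOR.
byte 0:  73 XOR 138 = 195
byte 1:  23 XOR   4 =  19
byte 2: 169 XOR 188 =  21
byte 3: 233 XOR 165 =  76
byte 4:   6 XOR 110 = 104
byte 5:  24 XOR 172 = 180
byte 6: 209 XOR  57 = 232
byte 7: 237 XOR 149 = 120
byte 8:  91 XOR  24 =  67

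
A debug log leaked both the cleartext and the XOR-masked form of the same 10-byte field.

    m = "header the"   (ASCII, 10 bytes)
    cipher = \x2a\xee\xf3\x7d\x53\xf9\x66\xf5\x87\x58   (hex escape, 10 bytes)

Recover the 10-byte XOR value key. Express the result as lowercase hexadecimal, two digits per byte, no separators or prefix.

428b9219368b4681ef3d

Since cipher = m ⊕ key, XORing both sides with m gives key = m ⊕ cipher.
byte 0: 104 ^  42 =  66
byte 1: 101 ^ 238 = 139
byte 2:  97 ^ 243 = 146
byte 3: 100 ^ 125 =  25
byte 4: 101 ^  83 =  54
byte 5: 114 ^ 249 = 139
byte 6:  32 ^ 102 =  70
byte 7: 116 ^ 245 = 129
byte 8: 104 ^ 135 = 239
byte 9: 101 ^  88 =  61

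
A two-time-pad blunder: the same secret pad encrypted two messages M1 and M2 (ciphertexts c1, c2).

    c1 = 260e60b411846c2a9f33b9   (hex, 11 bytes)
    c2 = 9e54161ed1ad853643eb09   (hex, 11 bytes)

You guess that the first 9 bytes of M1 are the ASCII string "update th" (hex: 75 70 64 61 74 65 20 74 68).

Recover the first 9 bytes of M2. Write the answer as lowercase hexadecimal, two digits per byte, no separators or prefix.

First, c1 ⊕ c2 = (M1 ⊕ K) ⊕ (M2 ⊕ K) = M1 ⊕ M2, so the key drops out. Then M2 = (M1 ⊕ M2) ⊕ M1 over the first 9 bytes.
byte 0: (26 ⊕ 9e) ⊕ 75 = b8 ⊕ 75 = cd
byte 1: (0e ⊕ 54) ⊕ 70 = 5a ⊕ 70 = 2a
byte 2: (60 ⊕ 16) ⊕ 64 = 76 ⊕ 64 = 12
byte 3: (b4 ⊕ 1e) ⊕ 61 = aa ⊕ 61 = cb
byte 4: (11 ⊕ d1) ⊕ 74 = c0 ⊕ 74 = b4
byte 5: (84 ⊕ ad) ⊕ 65 = 29 ⊕ 65 = 4c
byte 6: (6c ⊕ 85) ⊕ 20 = e9 ⊕ 20 = c9
byte 7: (2a ⊕ 36) ⊕ 74 = 1c ⊕ 74 = 68
byte 8: (9f ⊕ 43) ⊕ 68 = dc ⊕ 68 = b4

cd2a12cbb44cc968b4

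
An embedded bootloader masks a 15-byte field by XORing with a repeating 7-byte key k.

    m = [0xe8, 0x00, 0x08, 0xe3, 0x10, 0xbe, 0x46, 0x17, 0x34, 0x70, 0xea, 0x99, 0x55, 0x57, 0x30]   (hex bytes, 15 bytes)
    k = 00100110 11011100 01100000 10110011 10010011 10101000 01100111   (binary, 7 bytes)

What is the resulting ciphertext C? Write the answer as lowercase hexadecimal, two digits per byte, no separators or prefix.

The 7-byte key repeats, so the effective keystream is 26 dc 60 b3 93 a8 67 26 dc 60 b3 93 a8 67 26.
byte 0: e8 ^ 26 = ce
byte 1: 00 ^ dc = dc
byte 2: 08 ^ 60 = 68
byte 3: e3 ^ b3 = 50
byte 4: 10 ^ 93 = 83
byte 5: be ^ a8 = 16
byte 6: 46 ^ 67 = 21
byte 7: 17 ^ 26 = 31
byte 8: 34 ^ dc = e8
byte 9: 70 ^ 60 = 10
byte 10: ea ^ b3 = 59
byte 11: 99 ^ 93 = 0a
byte 12: 55 ^ a8 = fd
byte 13: 57 ^ 67 = 30
byte 14: 30 ^ 26 = 16

cedc685083162131e810590afd3016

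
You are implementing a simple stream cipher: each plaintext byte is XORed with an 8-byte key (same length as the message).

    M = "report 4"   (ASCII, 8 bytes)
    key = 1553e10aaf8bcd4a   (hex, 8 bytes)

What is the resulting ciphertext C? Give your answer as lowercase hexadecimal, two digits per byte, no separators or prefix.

67369165ddffed7e

114 ⊕  21 = 103
101 ⊕  83 =  54
112 ⊕ 225 = 145
111 ⊕  10 = 101
114 ⊕ 175 = 221
116 ⊕ 139 = 255
 32 ⊕ 205 = 237
 52 ⊕  74 = 126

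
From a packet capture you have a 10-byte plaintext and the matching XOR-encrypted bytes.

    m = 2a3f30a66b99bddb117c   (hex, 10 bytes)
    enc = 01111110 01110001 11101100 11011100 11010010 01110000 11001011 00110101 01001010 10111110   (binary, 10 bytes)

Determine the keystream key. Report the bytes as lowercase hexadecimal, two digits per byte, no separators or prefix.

544edc7ab9e976ee5bc2

Since enc = m ⊕ key, XORing both sides with m gives key = m ⊕ enc.
 42 xor 126 =  84
 63 xor 113 =  78
 48 xor 236 = 220
166 xor 220 = 122
107 xor 210 = 185
153 xor 112 = 233
189 xor 203 = 118
219 xor  53 = 238
 17 xor  74 =  91
124 xor 190 = 194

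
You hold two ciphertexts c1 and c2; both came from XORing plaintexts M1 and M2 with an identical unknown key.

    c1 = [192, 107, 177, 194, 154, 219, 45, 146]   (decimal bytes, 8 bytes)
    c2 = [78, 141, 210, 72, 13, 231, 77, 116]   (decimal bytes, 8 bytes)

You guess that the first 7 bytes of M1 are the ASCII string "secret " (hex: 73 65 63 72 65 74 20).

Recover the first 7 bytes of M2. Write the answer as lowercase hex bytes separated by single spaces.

First, c1 ⊕ c2 = (M1 ⊕ K) ⊕ (M2 ⊕ K) = M1 ⊕ M2, so the key drops out. Then M2 = (M1 ⊕ M2) ⊕ M1 over the first 7 bytes.
byte 0: (c0 ^ 4e) ^ 73 = 8e ^ 73 = fd
byte 1: (6b ^ 8d) ^ 65 = e6 ^ 65 = 83
byte 2: (b1 ^ d2) ^ 63 = 63 ^ 63 = 00
byte 3: (c2 ^ 48) ^ 72 = 8a ^ 72 = f8
byte 4: (9a ^ 0d) ^ 65 = 97 ^ 65 = f2
byte 5: (db ^ e7) ^ 74 = 3c ^ 74 = 48
byte 6: (2d ^ 4d) ^ 20 = 60 ^ 20 = 40

fd 83 00 f8 f2 48 40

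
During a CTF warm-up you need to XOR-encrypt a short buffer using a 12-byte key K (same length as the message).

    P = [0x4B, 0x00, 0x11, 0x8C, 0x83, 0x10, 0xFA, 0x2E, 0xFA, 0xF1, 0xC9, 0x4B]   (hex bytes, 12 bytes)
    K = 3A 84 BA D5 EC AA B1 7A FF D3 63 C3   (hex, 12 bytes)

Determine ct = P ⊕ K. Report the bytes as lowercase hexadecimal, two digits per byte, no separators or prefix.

byte 0:  75 ⊕  58 = 113
byte 1:   0 ⊕ 132 = 132
byte 2:  17 ⊕ 186 = 171
byte 3: 140 ⊕ 213 =  89
byte 4: 131 ⊕ 236 = 111
byte 5:  16 ⊕ 170 = 186
byte 6: 250 ⊕ 177 =  75
byte 7:  46 ⊕ 122 =  84
byte 8: 250 ⊕ 255 =   5
byte 9: 241 ⊕ 211 =  34
byte 10: 201 ⊕  99 = 170
byte 11:  75 ⊕ 195 = 136

7184ab596fba4b540522aa88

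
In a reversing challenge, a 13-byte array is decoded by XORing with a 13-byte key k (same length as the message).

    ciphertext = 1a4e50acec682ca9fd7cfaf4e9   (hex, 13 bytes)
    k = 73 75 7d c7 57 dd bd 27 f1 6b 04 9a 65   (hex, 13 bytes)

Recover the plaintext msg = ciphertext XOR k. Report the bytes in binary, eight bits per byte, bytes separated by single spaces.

XOR is its own inverse, so applying the key byte-wise gives the result directly.
00011010 xor 01110011 = 01101001
01001110 xor 01110101 = 00111011
01010000 xor 01111101 = 00101101
10101100 xor 11000111 = 01101011
11101100 xor 01010111 = 10111011
01101000 xor 11011101 = 10110101
00101100 xor 10111101 = 10010001
10101001 xor 00100111 = 10001110
11111101 xor 11110001 = 00001100
01111100 xor 01101011 = 00010111
11111010 xor 00000100 = 11111110
11110100 xor 10011010 = 01101110
11101001 xor 01100101 = 10001100

01101001 00111011 00101101 01101011 10111011 10110101 10010001 10001110 00001100 00010111 11111110 01101110 10001100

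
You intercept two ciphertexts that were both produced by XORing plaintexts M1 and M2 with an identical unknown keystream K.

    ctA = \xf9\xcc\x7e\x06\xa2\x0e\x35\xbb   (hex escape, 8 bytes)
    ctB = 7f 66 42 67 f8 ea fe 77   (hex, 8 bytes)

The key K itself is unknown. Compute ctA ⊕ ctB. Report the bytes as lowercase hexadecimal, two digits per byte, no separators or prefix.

86aa3c615ae4cbcc

ctA ⊕ ctB = (M1 ⊕ K) ⊕ (M2 ⊕ K) = M1 ⊕ M2 — the shared key cancels under XOR.
f9 ⊕ 7f = 86
cc ⊕ 66 = aa
7e ⊕ 42 = 3c
06 ⊕ 67 = 61
a2 ⊕ f8 = 5a
0e ⊕ ea = e4
35 ⊕ fe = cb
bb ⊕ 77 = cc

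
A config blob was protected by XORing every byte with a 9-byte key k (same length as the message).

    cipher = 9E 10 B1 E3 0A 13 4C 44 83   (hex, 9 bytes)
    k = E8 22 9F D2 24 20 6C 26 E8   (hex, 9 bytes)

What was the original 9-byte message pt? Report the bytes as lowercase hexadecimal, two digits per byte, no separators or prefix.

76322e312e3320626b

9e XOR e8 = 76
10 XOR 22 = 32
b1 XOR 9f = 2e
e3 XOR d2 = 31
0a XOR 24 = 2e
13 XOR 20 = 33
4c XOR 6c = 20
44 XOR 26 = 62
83 XOR e8 = 6b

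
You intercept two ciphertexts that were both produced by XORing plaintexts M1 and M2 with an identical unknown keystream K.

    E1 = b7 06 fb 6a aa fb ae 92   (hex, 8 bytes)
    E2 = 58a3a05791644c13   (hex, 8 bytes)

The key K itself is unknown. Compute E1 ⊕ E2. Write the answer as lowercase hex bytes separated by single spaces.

E1 ⊕ E2 = (M1 ⊕ K) ⊕ (M2 ⊕ K) = M1 ⊕ M2 — the shared key cancels under XOR.
b7 xor 58 = ef
06 xor a3 = a5
fb xor a0 = 5b
6a xor 57 = 3d
aa xor 91 = 3b
fb xor 64 = 9f
ae xor 4c = e2
92 xor 13 = 81

ef a5 5b 3d 3b 9f e2 81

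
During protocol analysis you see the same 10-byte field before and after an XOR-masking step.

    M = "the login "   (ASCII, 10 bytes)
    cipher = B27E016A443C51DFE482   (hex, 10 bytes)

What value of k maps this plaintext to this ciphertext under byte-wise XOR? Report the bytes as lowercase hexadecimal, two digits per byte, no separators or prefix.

c616644a285336b68aa2

Since cipher = M ⊕ k, XORing both sides with M gives k = M ⊕ cipher.
74 ⊕ b2 = c6
68 ⊕ 7e = 16
65 ⊕ 01 = 64
20 ⊕ 6a = 4a
6c ⊕ 44 = 28
6f ⊕ 3c = 53
67 ⊕ 51 = 36
69 ⊕ df = b6
6e ⊕ e4 = 8a
20 ⊕ 82 = a2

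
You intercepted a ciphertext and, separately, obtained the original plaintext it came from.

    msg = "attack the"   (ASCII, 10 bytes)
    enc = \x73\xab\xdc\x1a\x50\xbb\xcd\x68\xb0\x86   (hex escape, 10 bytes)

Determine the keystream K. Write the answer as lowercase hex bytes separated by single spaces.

12 df a8 7b 33 d0 ed 1c d8 e3

Since enc = msg ⊕ K, XORing both sides with msg gives K = msg ⊕ enc.
61 XOR 73 = 12
74 XOR ab = df
74 XOR dc = a8
61 XOR 1a = 7b
63 XOR 50 = 33
6b XOR bb = d0
20 XOR cd = ed
74 XOR 68 = 1c
68 XOR b0 = d8
65 XOR 86 = e3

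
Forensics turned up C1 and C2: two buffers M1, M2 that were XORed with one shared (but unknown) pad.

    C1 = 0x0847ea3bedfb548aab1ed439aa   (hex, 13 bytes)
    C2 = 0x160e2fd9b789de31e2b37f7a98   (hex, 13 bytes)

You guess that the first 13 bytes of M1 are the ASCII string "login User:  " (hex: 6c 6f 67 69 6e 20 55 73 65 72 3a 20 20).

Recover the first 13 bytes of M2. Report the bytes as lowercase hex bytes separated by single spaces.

72 26 a2 8b 34 52 df c8 2c df 91 63 12

First, C1 ⊕ C2 = (M1 ⊕ K) ⊕ (M2 ⊕ K) = M1 ⊕ M2, so the key drops out. Then M2 = (M1 ⊕ M2) ⊕ M1 over the first 13 bytes.
byte 0: (08 XOR 16) XOR 6c = 1e XOR 6c = 72
byte 1: (47 XOR 0e) XOR 6f = 49 XOR 6f = 26
byte 2: (ea XOR 2f) XOR 67 = c5 XOR 67 = a2
byte 3: (3b XOR d9) XOR 69 = e2 XOR 69 = 8b
byte 4: (ed XOR b7) XOR 6e = 5a XOR 6e = 34
byte 5: (fb XOR 89) XOR 20 = 72 XOR 20 = 52
byte 6: (54 XOR de) XOR 55 = 8a XOR 55 = df
byte 7: (8a XOR 31) XOR 73 = bb XOR 73 = c8
byte 8: (ab XOR e2) XOR 65 = 49 XOR 65 = 2c
byte 9: (1e XOR b3) XOR 72 = ad XOR 72 = df
byte 10: (d4 XOR 7f) XOR 3a = ab XOR 3a = 91
byte 11: (39 XOR 7a) XOR 20 = 43 XOR 20 = 63
byte 12: (aa XOR 98) XOR 20 = 32 XOR 20 = 12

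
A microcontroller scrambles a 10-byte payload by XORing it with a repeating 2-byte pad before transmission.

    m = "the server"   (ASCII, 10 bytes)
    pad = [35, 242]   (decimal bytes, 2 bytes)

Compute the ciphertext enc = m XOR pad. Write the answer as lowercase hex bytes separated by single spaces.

The 2-byte key repeats, so the effective keystream is 23 f2 23 f2 23 f2 23 f2 23 f2.
byte 0: 74 XOR 23 = 57
byte 1: 68 XOR f2 = 9a
byte 2: 65 XOR 23 = 46
byte 3: 20 XOR f2 = d2
byte 4: 73 XOR 23 = 50
byte 5: 65 XOR f2 = 97
byte 6: 72 XOR 23 = 51
byte 7: 76 XOR f2 = 84
byte 8: 65 XOR 23 = 46
byte 9: 72 XOR f2 = 80

57 9a 46 d2 50 97 51 84 46 80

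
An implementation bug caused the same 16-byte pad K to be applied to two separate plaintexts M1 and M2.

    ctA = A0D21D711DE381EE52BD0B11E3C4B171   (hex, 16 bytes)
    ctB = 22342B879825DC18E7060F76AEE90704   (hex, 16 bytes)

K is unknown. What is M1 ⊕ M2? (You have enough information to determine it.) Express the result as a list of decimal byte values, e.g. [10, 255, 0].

ctA ⊕ ctB = (M1 ⊕ K) ⊕ (M2 ⊕ K) = M1 ⊕ M2 — the shared key cancels under XOR.
10100000 ⊕ 00100010 = 10000010
11010010 ⊕ 00110100 = 11100110
00011101 ⊕ 00101011 = 00110110
01110001 ⊕ 10000111 = 11110110
00011101 ⊕ 10011000 = 10000101
11100011 ⊕ 00100101 = 11000110
10000001 ⊕ 11011100 = 01011101
11101110 ⊕ 00011000 = 11110110
01010010 ⊕ 11100111 = 10110101
10111101 ⊕ 00000110 = 10111011
00001011 ⊕ 00001111 = 00000100
00010001 ⊕ 01110110 = 01100111
11100011 ⊕ 10101110 = 01001101
11000100 ⊕ 11101001 = 00101101
10110001 ⊕ 00000111 = 10110110
01110001 ⊕ 00000100 = 01110101

[130, 230, 54, 246, 133, 198, 93, 246, 181, 187, 4, 103, 77, 45, 182, 117]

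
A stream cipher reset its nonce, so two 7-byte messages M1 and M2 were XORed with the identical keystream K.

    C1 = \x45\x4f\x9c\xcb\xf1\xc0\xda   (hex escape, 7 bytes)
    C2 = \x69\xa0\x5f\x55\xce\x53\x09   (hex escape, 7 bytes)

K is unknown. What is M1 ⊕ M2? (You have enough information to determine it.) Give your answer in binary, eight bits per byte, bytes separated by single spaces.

C1 ⊕ C2 = (M1 ⊕ K) ⊕ (M2 ⊕ K) = M1 ⊕ M2 — the shared key cancels under XOR.
byte 0: 45 XOR 69 = 2c
byte 1: 4f XOR a0 = ef
byte 2: 9c XOR 5f = c3
byte 3: cb XOR 55 = 9e
byte 4: f1 XOR ce = 3f
byte 5: c0 XOR 53 = 93
byte 6: da XOR 09 = d3

00101100 11101111 11000011 10011110 00111111 10010011 11010011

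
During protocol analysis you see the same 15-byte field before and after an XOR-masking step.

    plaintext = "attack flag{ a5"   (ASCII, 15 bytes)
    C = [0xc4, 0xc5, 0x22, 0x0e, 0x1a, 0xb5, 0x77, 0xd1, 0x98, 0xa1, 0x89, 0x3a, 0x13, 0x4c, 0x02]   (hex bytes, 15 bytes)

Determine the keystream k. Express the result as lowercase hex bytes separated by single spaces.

Since C = plaintext ⊕ k, XORing both sides with plaintext gives k = plaintext ⊕ C.
byte 0: 61 XOR c4 = a5
byte 1: 74 XOR c5 = b1
byte 2: 74 XOR 22 = 56
byte 3: 61 XOR 0e = 6f
byte 4: 63 XOR 1a = 79
byte 5: 6b XOR b5 = de
byte 6: 20 XOR 77 = 57
byte 7: 66 XOR d1 = b7
byte 8: 6c XOR 98 = f4
byte 9: 61 XOR a1 = c0
byte 10: 67 XOR 89 = ee
byte 11: 7b XOR 3a = 41
byte 12: 20 XOR 13 = 33
byte 13: 61 XOR 4c = 2d
byte 14: 35 XOR 02 = 37

a5 b1 56 6f 79 de 57 b7 f4 c0 ee 41 33 2d 37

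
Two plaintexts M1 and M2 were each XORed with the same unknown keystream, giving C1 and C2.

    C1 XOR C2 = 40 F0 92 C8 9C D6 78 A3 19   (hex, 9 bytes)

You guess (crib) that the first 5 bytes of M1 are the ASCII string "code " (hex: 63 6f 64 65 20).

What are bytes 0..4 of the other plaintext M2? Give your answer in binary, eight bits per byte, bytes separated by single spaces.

00100011 10011111 11110110 10101101 10111100

Since C1 ⊕ C2 = M1 ⊕ M2, XORing with the guessed M1 bytes yields the corresponding M2 bytes: M2 = (C1 ⊕ C2) ⊕ M1.
40 ⊕ 63 = 23
f0 ⊕ 6f = 9f
92 ⊕ 64 = f6
c8 ⊕ 65 = ad
9c ⊕ 20 = bc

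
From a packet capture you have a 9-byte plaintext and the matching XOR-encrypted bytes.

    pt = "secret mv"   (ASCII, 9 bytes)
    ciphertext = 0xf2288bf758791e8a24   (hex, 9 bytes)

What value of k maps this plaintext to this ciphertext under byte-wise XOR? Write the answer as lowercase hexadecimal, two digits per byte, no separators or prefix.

Since ciphertext = pt ⊕ k, XORing both sides with pt gives k = pt ⊕ ciphertext.
73 XOR f2 = 81
65 XOR 28 = 4d
63 XOR 8b = e8
72 XOR f7 = 85
65 XOR 58 = 3d
74 XOR 79 = 0d
20 XOR 1e = 3e
6d XOR 8a = e7
76 XOR 24 = 52

814de8853d0d3ee752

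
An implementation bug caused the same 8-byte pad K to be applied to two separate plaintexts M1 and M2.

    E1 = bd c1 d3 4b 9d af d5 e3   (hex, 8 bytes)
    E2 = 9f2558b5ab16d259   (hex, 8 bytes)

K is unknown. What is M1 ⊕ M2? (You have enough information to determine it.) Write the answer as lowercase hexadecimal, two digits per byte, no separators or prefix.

22e48bfe36b907ba

E1 ⊕ E2 = (M1 ⊕ K) ⊕ (M2 ⊕ K) = M1 ⊕ M2 — the shared key cancels under XOR.
10111101 xor 10011111 = 00100010
11000001 xor 00100101 = 11100100
11010011 xor 01011000 = 10001011
01001011 xor 10110101 = 11111110
10011101 xor 10101011 = 00110110
10101111 xor 00010110 = 10111001
11010101 xor 11010010 = 00000111
11100011 xor 01011001 = 10111010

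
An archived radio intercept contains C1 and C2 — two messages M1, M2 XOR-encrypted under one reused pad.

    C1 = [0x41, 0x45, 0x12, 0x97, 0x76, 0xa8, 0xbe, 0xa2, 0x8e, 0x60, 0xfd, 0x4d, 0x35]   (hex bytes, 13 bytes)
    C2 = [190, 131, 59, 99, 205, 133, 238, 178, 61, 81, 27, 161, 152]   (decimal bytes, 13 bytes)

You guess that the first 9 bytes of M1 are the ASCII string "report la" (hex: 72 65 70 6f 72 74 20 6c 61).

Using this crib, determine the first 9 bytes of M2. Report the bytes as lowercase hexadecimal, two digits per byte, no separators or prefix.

8da3599bc959707cd2

First, C1 ⊕ C2 = (M1 ⊕ K) ⊕ (M2 ⊕ K) = M1 ⊕ M2, so the key drops out. Then M2 = (M1 ⊕ M2) ⊕ M1 over the first 9 bytes.
byte 0: (41 ⊕ be) ⊕ 72 = ff ⊕ 72 = 8d
byte 1: (45 ⊕ 83) ⊕ 65 = c6 ⊕ 65 = a3
byte 2: (12 ⊕ 3b) ⊕ 70 = 29 ⊕ 70 = 59
byte 3: (97 ⊕ 63) ⊕ 6f = f4 ⊕ 6f = 9b
byte 4: (76 ⊕ cd) ⊕ 72 = bb ⊕ 72 = c9
byte 5: (a8 ⊕ 85) ⊕ 74 = 2d ⊕ 74 = 59
byte 6: (be ⊕ ee) ⊕ 20 = 50 ⊕ 20 = 70
byte 7: (a2 ⊕ b2) ⊕ 6c = 10 ⊕ 6c = 7c
byte 8: (8e ⊕ 3d) ⊕ 61 = b3 ⊕ 61 = d2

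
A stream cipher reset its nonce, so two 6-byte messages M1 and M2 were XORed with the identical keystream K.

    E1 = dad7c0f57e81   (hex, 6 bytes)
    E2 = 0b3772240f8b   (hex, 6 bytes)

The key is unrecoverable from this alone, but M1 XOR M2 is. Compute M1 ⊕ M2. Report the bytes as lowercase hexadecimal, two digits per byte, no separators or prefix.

E1 ⊕ E2 = (M1 ⊕ K) ⊕ (M2 ⊕ K) = M1 ⊕ M2 — the shared key cancels under XOR.
da xor 0b = d1
d7 xor 37 = e0
c0 xor 72 = b2
f5 xor 24 = d1
7e xor 0f = 71
81 xor 8b = 0a

d1e0b2d1710a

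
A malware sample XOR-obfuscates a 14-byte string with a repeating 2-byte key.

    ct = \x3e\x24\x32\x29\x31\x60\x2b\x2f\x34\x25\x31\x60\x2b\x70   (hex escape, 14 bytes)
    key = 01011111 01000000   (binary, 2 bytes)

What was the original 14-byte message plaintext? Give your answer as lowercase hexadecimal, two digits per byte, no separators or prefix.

61646d696e20746f6b656e207430

The 2-byte key repeats, so the effective keystream is 5f 40 5f 40 5f 40 5f 40 5f 40 5f 40 5f 40.
byte 0:  62 ⊕  95 =  97
byte 1:  36 ⊕  64 = 100
byte 2:  50 ⊕  95 = 109
byte 3:  41 ⊕  64 = 105
byte 4:  49 ⊕  95 = 110
byte 5:  96 ⊕  64 =  32
byte 6:  43 ⊕  95 = 116
byte 7:  47 ⊕  64 = 111
byte 8:  52 ⊕  95 = 107
byte 9:  37 ⊕  64 = 101
byte 10:  49 ⊕  95 = 110
byte 11:  96 ⊕  64 =  32
byte 12:  43 ⊕  95 = 116
byte 13: 112 ⊕  64 =  48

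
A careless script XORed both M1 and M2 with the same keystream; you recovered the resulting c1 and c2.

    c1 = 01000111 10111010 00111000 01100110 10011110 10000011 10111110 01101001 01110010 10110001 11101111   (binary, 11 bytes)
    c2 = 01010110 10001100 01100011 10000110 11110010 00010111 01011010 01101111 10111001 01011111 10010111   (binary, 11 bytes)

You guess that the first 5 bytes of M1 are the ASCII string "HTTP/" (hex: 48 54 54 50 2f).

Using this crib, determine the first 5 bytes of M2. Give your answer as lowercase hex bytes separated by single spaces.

59 62 0f b0 43

First, c1 ⊕ c2 = (M1 ⊕ K) ⊕ (M2 ⊕ K) = M1 ⊕ M2, so the key drops out. Then M2 = (M1 ⊕ M2) ⊕ M1 over the first 5 bytes.
byte 0: (47 ^ 56) ^ 48 = 11 ^ 48 = 59
byte 1: (ba ^ 8c) ^ 54 = 36 ^ 54 = 62
byte 2: (38 ^ 63) ^ 54 = 5b ^ 54 = 0f
byte 3: (66 ^ 86) ^ 50 = e0 ^ 50 = b0
byte 4: (9e ^ f2) ^ 2f = 6c ^ 2f = 43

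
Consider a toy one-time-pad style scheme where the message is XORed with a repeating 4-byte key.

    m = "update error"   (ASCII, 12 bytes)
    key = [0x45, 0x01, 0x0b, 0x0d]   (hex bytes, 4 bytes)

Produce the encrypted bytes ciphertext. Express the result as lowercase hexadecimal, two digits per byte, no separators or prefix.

30716f6c31642b683773647f

The 4-byte key repeats, so the effective keystream is 45 01 0b 0d 45 01 0b 0d 45 01 0b 0d.
byte 0: 117 ^  69 =  48
byte 1: 112 ^   1 = 113
byte 2: 100 ^  11 = 111
byte 3:  97 ^  13 = 108
byte 4: 116 ^  69 =  49
byte 5: 101 ^   1 = 100
byte 6:  32 ^  11 =  43
byte 7: 101 ^  13 = 104
byte 8: 114 ^  69 =  55
byte 9: 114 ^   1 = 115
byte 10: 111 ^  11 = 100
byte 11: 114 ^  13 = 127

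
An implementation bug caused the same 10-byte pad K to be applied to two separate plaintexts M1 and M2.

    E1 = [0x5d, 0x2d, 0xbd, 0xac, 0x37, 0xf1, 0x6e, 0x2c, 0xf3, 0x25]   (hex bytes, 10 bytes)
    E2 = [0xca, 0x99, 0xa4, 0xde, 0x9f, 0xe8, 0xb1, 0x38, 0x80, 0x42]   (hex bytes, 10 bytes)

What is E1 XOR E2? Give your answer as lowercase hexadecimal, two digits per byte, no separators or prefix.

97b41972a819df147367

E1 ⊕ E2 = (M1 ⊕ K) ⊕ (M2 ⊕ K) = M1 ⊕ M2 — the shared key cancels under XOR.
byte 0: 5d XOR ca = 97
byte 1: 2d XOR 99 = b4
byte 2: bd XOR a4 = 19
byte 3: ac XOR de = 72
byte 4: 37 XOR 9f = a8
byte 5: f1 XOR e8 = 19
byte 6: 6e XOR b1 = df
byte 7: 2c XOR 38 = 14
byte 8: f3 XOR 80 = 73
byte 9: 25 XOR 42 = 67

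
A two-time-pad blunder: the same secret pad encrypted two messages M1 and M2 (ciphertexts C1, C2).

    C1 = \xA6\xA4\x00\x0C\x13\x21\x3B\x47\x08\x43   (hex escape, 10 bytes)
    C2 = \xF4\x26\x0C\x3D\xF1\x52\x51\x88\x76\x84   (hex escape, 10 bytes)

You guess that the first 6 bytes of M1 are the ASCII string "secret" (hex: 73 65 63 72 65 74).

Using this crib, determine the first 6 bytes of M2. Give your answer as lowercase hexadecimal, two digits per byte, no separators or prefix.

First, C1 ⊕ C2 = (M1 ⊕ K) ⊕ (M2 ⊕ K) = M1 ⊕ M2, so the key drops out. Then M2 = (M1 ⊕ M2) ⊕ M1 over the first 6 bytes.
byte 0: (a6 ^ f4) ^ 73 = 52 ^ 73 = 21
byte 1: (a4 ^ 26) ^ 65 = 82 ^ 65 = e7
byte 2: (00 ^ 0c) ^ 63 = 0c ^ 63 = 6f
byte 3: (0c ^ 3d) ^ 72 = 31 ^ 72 = 43
byte 4: (13 ^ f1) ^ 65 = e2 ^ 65 = 87
byte 5: (21 ^ 52) ^ 74 = 73 ^ 74 = 07

21e76f438707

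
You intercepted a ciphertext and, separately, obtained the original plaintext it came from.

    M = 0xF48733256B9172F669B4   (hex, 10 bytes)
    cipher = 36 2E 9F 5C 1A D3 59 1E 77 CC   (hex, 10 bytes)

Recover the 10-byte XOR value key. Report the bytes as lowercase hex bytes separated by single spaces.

Since cipher = M ⊕ key, XORing both sides with M gives key = M ⊕ cipher.
244 XOR  54 = 194
135 XOR  46 = 169
 51 XOR 159 = 172
 37 XOR  92 = 121
107 XOR  26 = 113
145 XOR 211 =  66
114 XOR  89 =  43
246 XOR  30 = 232
105 XOR 119 =  30
180 XOR 204 = 120

c2 a9 ac 79 71 42 2b e8 1e 78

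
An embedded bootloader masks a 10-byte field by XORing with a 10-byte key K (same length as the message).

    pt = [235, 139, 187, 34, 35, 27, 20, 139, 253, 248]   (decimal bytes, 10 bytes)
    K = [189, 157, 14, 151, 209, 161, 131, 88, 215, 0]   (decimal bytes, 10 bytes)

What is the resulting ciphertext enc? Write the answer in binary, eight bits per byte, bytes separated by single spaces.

byte 0: 11101011 XOR 10111101 = 01010110
byte 1: 10001011 XOR 10011101 = 00010110
byte 2: 10111011 XOR 00001110 = 10110101
byte 3: 00100010 XOR 10010111 = 10110101
byte 4: 00100011 XOR 11010001 = 11110010
byte 5: 00011011 XOR 10100001 = 10111010
byte 6: 00010100 XOR 10000011 = 10010111
byte 7: 10001011 XOR 01011000 = 11010011
byte 8: 11111101 XOR 11010111 = 00101010
byte 9: 11111000 XOR 00000000 = 11111000

01010110 00010110 10110101 10110101 11110010 10111010 10010111 11010011 00101010 11111000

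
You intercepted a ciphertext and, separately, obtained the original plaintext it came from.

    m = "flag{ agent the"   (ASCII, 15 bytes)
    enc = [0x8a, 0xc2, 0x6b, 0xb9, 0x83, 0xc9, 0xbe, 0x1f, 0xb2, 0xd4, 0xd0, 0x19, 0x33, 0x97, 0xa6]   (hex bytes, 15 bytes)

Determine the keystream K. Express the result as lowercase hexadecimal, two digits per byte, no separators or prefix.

ecae0adef8e9df78d7baa43947ffc3

Since enc = m ⊕ K, XORing both sides with m gives K = m ⊕ enc.
01100110 xor 10001010 = 11101100
01101100 xor 11000010 = 10101110
01100001 xor 01101011 = 00001010
01100111 xor 10111001 = 11011110
01111011 xor 10000011 = 11111000
00100000 xor 11001001 = 11101001
01100001 xor 10111110 = 11011111
01100111 xor 00011111 = 01111000
01100101 xor 10110010 = 11010111
01101110 xor 11010100 = 10111010
01110100 xor 11010000 = 10100100
00100000 xor 00011001 = 00111001
01110100 xor 00110011 = 01000111
01101000 xor 10010111 = 11111111
01100101 xor 10100110 = 11000011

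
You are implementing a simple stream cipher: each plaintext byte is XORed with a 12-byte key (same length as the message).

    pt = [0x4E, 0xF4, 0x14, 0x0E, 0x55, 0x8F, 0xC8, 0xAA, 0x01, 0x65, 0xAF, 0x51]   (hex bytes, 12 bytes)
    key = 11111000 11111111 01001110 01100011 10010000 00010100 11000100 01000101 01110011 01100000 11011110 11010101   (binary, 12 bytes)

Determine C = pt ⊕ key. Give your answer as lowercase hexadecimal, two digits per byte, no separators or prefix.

b60b5a6dc59b0cef72057184

XOR is its own inverse, so applying the key byte-wise gives the result directly.
4e XOR f8 = b6
f4 XOR ff = 0b
14 XOR 4e = 5a
0e XOR 63 = 6d
55 XOR 90 = c5
8f XOR 14 = 9b
c8 XOR c4 = 0c
aa XOR 45 = ef
01 XOR 73 = 72
65 XOR 60 = 05
af XOR de = 71
51 XOR d5 = 84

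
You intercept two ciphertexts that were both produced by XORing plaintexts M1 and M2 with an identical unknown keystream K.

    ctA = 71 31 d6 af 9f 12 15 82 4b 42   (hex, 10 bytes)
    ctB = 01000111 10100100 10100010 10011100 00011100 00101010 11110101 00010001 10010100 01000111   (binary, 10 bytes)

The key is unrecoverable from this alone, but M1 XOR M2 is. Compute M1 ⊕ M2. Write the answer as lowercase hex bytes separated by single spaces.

36 95 74 33 83 38 e0 93 df 05

ctA ⊕ ctB = (M1 ⊕ K) ⊕ (M2 ⊕ K) = M1 ⊕ M2 — the shared key cancels under XOR.
71 xor 47 = 36
31 xor a4 = 95
d6 xor a2 = 74
af xor 9c = 33
9f xor 1c = 83
12 xor 2a = 38
15 xor f5 = e0
82 xor 11 = 93
4b xor 94 = df
42 xor 47 = 05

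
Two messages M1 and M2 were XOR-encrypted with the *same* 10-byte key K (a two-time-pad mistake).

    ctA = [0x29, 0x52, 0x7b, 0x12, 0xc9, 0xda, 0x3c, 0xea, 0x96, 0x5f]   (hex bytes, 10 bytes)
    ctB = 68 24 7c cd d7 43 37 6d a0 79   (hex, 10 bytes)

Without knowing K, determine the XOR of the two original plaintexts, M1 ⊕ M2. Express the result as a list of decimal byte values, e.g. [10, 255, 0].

ctA ⊕ ctB = (M1 ⊕ K) ⊕ (M2 ⊕ K) = M1 ⊕ M2 — the shared key cancels under XOR.
29 ⊕ 68 = 41
52 ⊕ 24 = 76
7b ⊕ 7c = 07
12 ⊕ cd = df
c9 ⊕ d7 = 1e
da ⊕ 43 = 99
3c ⊕ 37 = 0b
ea ⊕ 6d = 87
96 ⊕ a0 = 36
5f ⊕ 79 = 26

[65, 118, 7, 223, 30, 153, 11, 135, 54, 38]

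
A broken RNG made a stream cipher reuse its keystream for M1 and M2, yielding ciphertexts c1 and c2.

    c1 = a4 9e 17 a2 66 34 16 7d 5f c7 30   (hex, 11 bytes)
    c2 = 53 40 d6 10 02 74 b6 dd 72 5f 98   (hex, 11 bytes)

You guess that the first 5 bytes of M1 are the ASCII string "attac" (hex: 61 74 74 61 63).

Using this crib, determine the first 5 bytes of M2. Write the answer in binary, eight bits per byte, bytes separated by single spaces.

10010110 10101010 10110101 11010011 00000111

First, c1 ⊕ c2 = (M1 ⊕ K) ⊕ (M2 ⊕ K) = M1 ⊕ M2, so the key drops out. Then M2 = (M1 ⊕ M2) ⊕ M1 over the first 5 bytes.
byte 0: (a4 XOR 53) XOR 61 = f7 XOR 61 = 96
byte 1: (9e XOR 40) XOR 74 = de XOR 74 = aa
byte 2: (17 XOR d6) XOR 74 = c1 XOR 74 = b5
byte 3: (a2 XOR 10) XOR 61 = b2 XOR 61 = d3
byte 4: (66 XOR 02) XOR 63 = 64 XOR 63 = 07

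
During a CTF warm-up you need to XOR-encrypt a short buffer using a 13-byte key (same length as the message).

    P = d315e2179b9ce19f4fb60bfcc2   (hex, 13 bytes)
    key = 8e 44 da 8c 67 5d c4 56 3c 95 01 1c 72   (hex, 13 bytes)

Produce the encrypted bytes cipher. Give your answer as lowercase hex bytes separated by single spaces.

211 XOR 142 =  93
 21 XOR  68 =  81
226 XOR 218 =  56
 23 XOR 140 = 155
155 XOR 103 = 252
156 XOR  93 = 193
225 XOR 196 =  37
159 XOR  86 = 201
 79 XOR  60 = 115
182 XOR 149 =  35
 11 XOR   1 =  10
252 XOR  28 = 224
194 XOR 114 = 176

5d 51 38 9b fc c1 25 c9 73 23 0a e0 b0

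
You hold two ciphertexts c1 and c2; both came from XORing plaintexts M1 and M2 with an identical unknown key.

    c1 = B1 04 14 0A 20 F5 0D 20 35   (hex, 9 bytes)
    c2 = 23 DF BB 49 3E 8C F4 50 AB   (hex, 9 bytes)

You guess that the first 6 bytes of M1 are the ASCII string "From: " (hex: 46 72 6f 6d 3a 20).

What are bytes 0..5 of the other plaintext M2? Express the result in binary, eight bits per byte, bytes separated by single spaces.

11010100 10101001 11000000 00101110 00100100 01011001

First, c1 ⊕ c2 = (M1 ⊕ K) ⊕ (M2 ⊕ K) = M1 ⊕ M2, so the key drops out. Then M2 = (M1 ⊕ M2) ⊕ M1 over the first 6 bytes.
byte 0: (b1 xor 23) xor 46 = 92 xor 46 = d4
byte 1: (04 xor df) xor 72 = db xor 72 = a9
byte 2: (14 xor bb) xor 6f = af xor 6f = c0
byte 3: (0a xor 49) xor 6d = 43 xor 6d = 2e
byte 4: (20 xor 3e) xor 3a = 1e xor 3a = 24
byte 5: (f5 xor 8c) xor 20 = 79 xor 20 = 59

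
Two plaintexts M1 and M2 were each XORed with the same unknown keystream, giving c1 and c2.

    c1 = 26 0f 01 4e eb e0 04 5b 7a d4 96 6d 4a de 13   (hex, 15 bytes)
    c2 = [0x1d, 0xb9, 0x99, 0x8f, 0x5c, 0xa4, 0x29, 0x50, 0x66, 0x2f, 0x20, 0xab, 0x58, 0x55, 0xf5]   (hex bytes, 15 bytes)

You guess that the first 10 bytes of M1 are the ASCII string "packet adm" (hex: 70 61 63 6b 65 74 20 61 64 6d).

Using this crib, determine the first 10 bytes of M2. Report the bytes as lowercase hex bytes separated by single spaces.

4b d7 fb aa d2 30 0d 6a 78 96

First, c1 ⊕ c2 = (M1 ⊕ K) ⊕ (M2 ⊕ K) = M1 ⊕ M2, so the key drops out. Then M2 = (M1 ⊕ M2) ⊕ M1 over the first 10 bytes.
byte 0: (26 xor 1d) xor 70 = 3b xor 70 = 4b
byte 1: (0f xor b9) xor 61 = b6 xor 61 = d7
byte 2: (01 xor 99) xor 63 = 98 xor 63 = fb
byte 3: (4e xor 8f) xor 6b = c1 xor 6b = aa
byte 4: (eb xor 5c) xor 65 = b7 xor 65 = d2
byte 5: (e0 xor a4) xor 74 = 44 xor 74 = 30
byte 6: (04 xor 29) xor 20 = 2d xor 20 = 0d
byte 7: (5b xor 50) xor 61 = 0b xor 61 = 6a
byte 8: (7a xor 66) xor 64 = 1c xor 64 = 78
byte 9: (d4 xor 2f) xor 6d = fb xor 6d = 96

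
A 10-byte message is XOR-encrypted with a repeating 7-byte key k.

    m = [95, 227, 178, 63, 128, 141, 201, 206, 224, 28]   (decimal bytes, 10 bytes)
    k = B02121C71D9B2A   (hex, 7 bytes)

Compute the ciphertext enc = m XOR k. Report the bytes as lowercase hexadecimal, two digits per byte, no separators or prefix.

efc293f89d16e37ec13d

The 7-byte key repeats, so the effective keystream is b0 21 21 c7 1d 9b 2a b0 21 21.
byte 0: 01011111 ^ 10110000 = 11101111
byte 1: 11100011 ^ 00100001 = 11000010
byte 2: 10110010 ^ 00100001 = 10010011
byte 3: 00111111 ^ 11000111 = 11111000
byte 4: 10000000 ^ 00011101 = 10011101
byte 5: 10001101 ^ 10011011 = 00010110
byte 6: 11001001 ^ 00101010 = 11100011
byte 7: 11001110 ^ 10110000 = 01111110
byte 8: 11100000 ^ 00100001 = 11000001
byte 9: 00011100 ^ 00100001 = 00111101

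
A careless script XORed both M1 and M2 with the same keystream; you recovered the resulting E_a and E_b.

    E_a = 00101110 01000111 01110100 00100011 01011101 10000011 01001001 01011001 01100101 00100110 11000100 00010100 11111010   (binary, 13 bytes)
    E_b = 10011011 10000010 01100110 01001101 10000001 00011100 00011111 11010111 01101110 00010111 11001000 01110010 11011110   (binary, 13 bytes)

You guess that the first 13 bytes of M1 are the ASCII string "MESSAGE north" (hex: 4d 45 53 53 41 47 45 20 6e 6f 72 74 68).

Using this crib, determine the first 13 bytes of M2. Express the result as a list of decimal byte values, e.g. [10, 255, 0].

First, E_a ⊕ E_b = (M1 ⊕ K) ⊕ (M2 ⊕ K) = M1 ⊕ M2, so the key drops out. Then M2 = (M1 ⊕ M2) ⊕ M1 over the first 13 bytes.
byte 0: (2e ^ 9b) ^ 4d = b5 ^ 4d = f8
byte 1: (47 ^ 82) ^ 45 = c5 ^ 45 = 80
byte 2: (74 ^ 66) ^ 53 = 12 ^ 53 = 41
byte 3: (23 ^ 4d) ^ 53 = 6e ^ 53 = 3d
byte 4: (5d ^ 81) ^ 41 = dc ^ 41 = 9d
byte 5: (83 ^ 1c) ^ 47 = 9f ^ 47 = d8
byte 6: (49 ^ 1f) ^ 45 = 56 ^ 45 = 13
byte 7: (59 ^ d7) ^ 20 = 8e ^ 20 = ae
byte 8: (65 ^ 6e) ^ 6e = 0b ^ 6e = 65
byte 9: (26 ^ 17) ^ 6f = 31 ^ 6f = 5e
byte 10: (c4 ^ c8) ^ 72 = 0c ^ 72 = 7e
byte 11: (14 ^ 72) ^ 74 = 66 ^ 74 = 12
byte 12: (fa ^ de) ^ 68 = 24 ^ 68 = 4c

[248, 128, 65, 61, 157, 216, 19, 174, 101, 94, 126, 18, 76]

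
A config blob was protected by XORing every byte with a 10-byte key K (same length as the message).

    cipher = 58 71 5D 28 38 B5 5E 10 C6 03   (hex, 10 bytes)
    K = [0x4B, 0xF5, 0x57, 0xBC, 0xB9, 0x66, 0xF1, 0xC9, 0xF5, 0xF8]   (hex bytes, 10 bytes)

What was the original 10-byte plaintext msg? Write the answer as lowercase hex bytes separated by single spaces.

XOR is its own inverse, so applying the key byte-wise gives the result directly.
 88 ^  75 =  19
113 ^ 245 = 132
 93 ^  87 =  10
 40 ^ 188 = 148
 56 ^ 185 = 129
181 ^ 102 = 211
 94 ^ 241 = 175
 16 ^ 201 = 217
198 ^ 245 =  51
  3 ^ 248 = 251

13 84 0a 94 81 d3 af d9 33 fb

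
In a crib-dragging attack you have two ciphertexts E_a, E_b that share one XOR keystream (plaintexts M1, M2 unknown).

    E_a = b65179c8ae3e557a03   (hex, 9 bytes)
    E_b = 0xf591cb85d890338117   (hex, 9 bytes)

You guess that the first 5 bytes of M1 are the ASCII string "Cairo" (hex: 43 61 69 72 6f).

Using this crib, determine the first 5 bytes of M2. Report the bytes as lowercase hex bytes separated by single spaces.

First, E_a ⊕ E_b = (M1 ⊕ K) ⊕ (M2 ⊕ K) = M1 ⊕ M2, so the key drops out. Then M2 = (M1 ⊕ M2) ⊕ M1 over the first 5 bytes.
byte 0: (b6 XOR f5) XOR 43 = 43 XOR 43 = 00
byte 1: (51 XOR 91) XOR 61 = c0 XOR 61 = a1
byte 2: (79 XOR cb) XOR 69 = b2 XOR 69 = db
byte 3: (c8 XOR 85) XOR 72 = 4d XOR 72 = 3f
byte 4: (ae XOR d8) XOR 6f = 76 XOR 6f = 19

00 a1 db 3f 19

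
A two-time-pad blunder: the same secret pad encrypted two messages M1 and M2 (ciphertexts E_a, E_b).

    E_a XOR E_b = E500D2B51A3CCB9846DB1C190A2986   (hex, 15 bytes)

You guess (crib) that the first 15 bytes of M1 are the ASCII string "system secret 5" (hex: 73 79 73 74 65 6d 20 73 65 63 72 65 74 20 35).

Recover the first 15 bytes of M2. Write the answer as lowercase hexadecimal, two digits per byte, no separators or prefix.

9679a1c17f51ebeb23b86e7c7e09b3

Since E_a ⊕ E_b = M1 ⊕ M2, XORing with the guessed M1 bytes yields the corresponding M2 bytes: M2 = (E_a ⊕ E_b) ⊕ M1.
e5 xor 73 = 96
00 xor 79 = 79
d2 xor 73 = a1
b5 xor 74 = c1
1a xor 65 = 7f
3c xor 6d = 51
cb xor 20 = eb
98 xor 73 = eb
46 xor 65 = 23
db xor 63 = b8
1c xor 72 = 6e
19 xor 65 = 7c
0a xor 74 = 7e
29 xor 20 = 09
86 xor 35 = b3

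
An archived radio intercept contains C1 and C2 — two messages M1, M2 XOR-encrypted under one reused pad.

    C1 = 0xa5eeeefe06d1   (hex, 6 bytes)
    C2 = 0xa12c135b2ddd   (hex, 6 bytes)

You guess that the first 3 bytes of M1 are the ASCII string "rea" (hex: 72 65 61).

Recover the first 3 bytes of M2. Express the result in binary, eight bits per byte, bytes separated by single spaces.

First, C1 ⊕ C2 = (M1 ⊕ K) ⊕ (M2 ⊕ K) = M1 ⊕ M2, so the key drops out. Then M2 = (M1 ⊕ M2) ⊕ M1 over the first 3 bytes.
byte 0: (a5 ^ a1) ^ 72 = 04 ^ 72 = 76
byte 1: (ee ^ 2c) ^ 65 = c2 ^ 65 = a7
byte 2: (ee ^ 13) ^ 61 = fd ^ 61 = 9c

01110110 10100111 10011100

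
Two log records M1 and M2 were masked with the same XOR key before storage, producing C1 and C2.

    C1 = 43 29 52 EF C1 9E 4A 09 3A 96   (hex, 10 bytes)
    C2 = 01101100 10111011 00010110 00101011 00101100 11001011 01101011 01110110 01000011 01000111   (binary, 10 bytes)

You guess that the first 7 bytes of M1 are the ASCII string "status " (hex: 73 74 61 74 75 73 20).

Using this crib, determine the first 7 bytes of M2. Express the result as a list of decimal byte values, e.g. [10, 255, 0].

[92, 230, 37, 176, 152, 38, 1]

First, C1 ⊕ C2 = (M1 ⊕ K) ⊕ (M2 ⊕ K) = M1 ⊕ M2, so the key drops out. Then M2 = (M1 ⊕ M2) ⊕ M1 over the first 7 bytes.
byte 0: (43 ^ 6c) ^ 73 = 2f ^ 73 = 5c
byte 1: (29 ^ bb) ^ 74 = 92 ^ 74 = e6
byte 2: (52 ^ 16) ^ 61 = 44 ^ 61 = 25
byte 3: (ef ^ 2b) ^ 74 = c4 ^ 74 = b0
byte 4: (c1 ^ 2c) ^ 75 = ed ^ 75 = 98
byte 5: (9e ^ cb) ^ 73 = 55 ^ 73 = 26
byte 6: (4a ^ 6b) ^ 20 = 21 ^ 20 = 01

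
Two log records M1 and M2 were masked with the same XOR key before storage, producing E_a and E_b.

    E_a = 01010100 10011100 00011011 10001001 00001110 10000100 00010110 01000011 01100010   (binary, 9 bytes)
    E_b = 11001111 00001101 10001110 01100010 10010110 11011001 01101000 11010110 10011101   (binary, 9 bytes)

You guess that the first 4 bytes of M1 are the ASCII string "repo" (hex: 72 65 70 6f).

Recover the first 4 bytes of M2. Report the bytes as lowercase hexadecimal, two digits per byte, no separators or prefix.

First, E_a ⊕ E_b = (M1 ⊕ K) ⊕ (M2 ⊕ K) = M1 ⊕ M2, so the key drops out. Then M2 = (M1 ⊕ M2) ⊕ M1 over the first 4 bytes.
byte 0: (54 ^ cf) ^ 72 = 9b ^ 72 = e9
byte 1: (9c ^ 0d) ^ 65 = 91 ^ 65 = f4
byte 2: (1b ^ 8e) ^ 70 = 95 ^ 70 = e5
byte 3: (89 ^ 62) ^ 6f = eb ^ 6f = 84

e9f4e584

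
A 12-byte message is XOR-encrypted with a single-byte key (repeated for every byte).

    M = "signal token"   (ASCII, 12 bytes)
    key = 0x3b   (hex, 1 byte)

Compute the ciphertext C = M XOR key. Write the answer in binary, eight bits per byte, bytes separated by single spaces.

01001000 01010010 01011100 01010101 01011010 01010111 00011011 01001111 01010100 01010000 01011110 01010101

The 1-byte key repeats, so the effective keystream is 3b 3b 3b 3b 3b 3b 3b 3b 3b 3b 3b 3b.
byte 0: 01110011 ^ 00111011 = 01001000
byte 1: 01101001 ^ 00111011 = 01010010
byte 2: 01100111 ^ 00111011 = 01011100
byte 3: 01101110 ^ 00111011 = 01010101
byte 4: 01100001 ^ 00111011 = 01011010
byte 5: 01101100 ^ 00111011 = 01010111
byte 6: 00100000 ^ 00111011 = 00011011
byte 7: 01110100 ^ 00111011 = 01001111
byte 8: 01101111 ^ 00111011 = 01010100
byte 9: 01101011 ^ 00111011 = 01010000
byte 10: 01100101 ^ 00111011 = 01011110
byte 11: 01101110 ^ 00111011 = 01010101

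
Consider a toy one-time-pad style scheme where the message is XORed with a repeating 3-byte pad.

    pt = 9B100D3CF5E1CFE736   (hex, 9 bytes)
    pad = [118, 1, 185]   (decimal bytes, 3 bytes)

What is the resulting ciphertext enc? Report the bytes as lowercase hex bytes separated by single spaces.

ed 11 b4 4a f4 58 b9 e6 8f

The 3-byte key repeats, so the effective keystream is 76 01 b9 76 01 b9 76 01 b9.
byte 0: 9b XOR 76 = ed
byte 1: 10 XOR 01 = 11
byte 2: 0d XOR b9 = b4
byte 3: 3c XOR 76 = 4a
byte 4: f5 XOR 01 = f4
byte 5: e1 XOR b9 = 58
byte 6: cf XOR 76 = b9
byte 7: e7 XOR 01 = e6
byte 8: 36 XOR b9 = 8f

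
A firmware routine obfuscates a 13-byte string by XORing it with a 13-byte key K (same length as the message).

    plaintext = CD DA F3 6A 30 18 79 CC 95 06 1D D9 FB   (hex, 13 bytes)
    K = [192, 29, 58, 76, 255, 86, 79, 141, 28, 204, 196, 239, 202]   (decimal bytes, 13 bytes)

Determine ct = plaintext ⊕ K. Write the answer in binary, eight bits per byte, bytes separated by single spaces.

cd ⊕ c0 = 0d
da ⊕ 1d = c7
f3 ⊕ 3a = c9
6a ⊕ 4c = 26
30 ⊕ ff = cf
18 ⊕ 56 = 4e
79 ⊕ 4f = 36
cc ⊕ 8d = 41
95 ⊕ 1c = 89
06 ⊕ cc = ca
1d ⊕ c4 = d9
d9 ⊕ ef = 36
fb ⊕ ca = 31

00001101 11000111 11001001 00100110 11001111 01001110 00110110 01000001 10001001 11001010 11011001 00110110 00110001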